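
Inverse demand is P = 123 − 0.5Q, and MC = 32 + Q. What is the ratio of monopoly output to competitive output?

Q_m/Q_c = 0.75

Monopoly sets MR = MC: 123 − Q = 32 + Q ⇒ Q = 45.5, P = 123 − 0.5·45.5 = 100.25.
Competitive equilibrium sets price equal to marginal cost: 123 − 0.5Q = 32 + Q, so Q = 182/3 and P = 278/3.
Ratio Q_m/Q_c = 45.5/(182/3) = 0.75.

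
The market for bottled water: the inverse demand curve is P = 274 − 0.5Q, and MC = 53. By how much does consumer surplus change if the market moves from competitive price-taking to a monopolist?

Perfect competition: P = MC = 53, so 274 − 0.5Q = 53 and Q = 442.
CS = ½·(274 − 53)·442 = 48841.
A monopolist chooses Q where MR = MC. MR = 274 − Q; setting this equal to 53 gives Q = 221 and P = 163.5.
CS = ½·(274 − 163.5)·221 = 12210.25.
Change in consumer surplus: 12210.25 − 48841 = −36630.75.

Consumer surplus falls by 36630.75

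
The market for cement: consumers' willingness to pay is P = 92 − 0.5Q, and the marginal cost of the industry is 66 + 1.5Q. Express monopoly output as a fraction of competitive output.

A monopolist chooses Q where MR = MC. MR = 92 − Q; setting this equal to 66 + 1.5Q gives Q = 10.4 and P = 86.8.
Competitive equilibrium sets price equal to marginal cost: 92 − 0.5Q = 66 + 1.5Q, so Q = 13 and P = 85.5.
Ratio Q_m/Q_c = 10.4/13 = 0.8.

Q_m/Q_c = 0.8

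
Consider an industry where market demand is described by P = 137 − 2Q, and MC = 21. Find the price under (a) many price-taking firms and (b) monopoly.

Competitive firms price at marginal cost: P = 21, giving Q = 58.
Monopoly sets MR = MC: 137 − 4Q = 21 ⇒ Q = 29, P = 137 − 2·29 = 79.

Competition: P = 21; Monopoly: P = 79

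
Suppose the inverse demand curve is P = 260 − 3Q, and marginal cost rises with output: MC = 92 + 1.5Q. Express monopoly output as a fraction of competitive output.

Q_m/Q_c = 0.6

Monopoly sets MR = MC: 260 − 6Q = 92 + 1.5Q ⇒ Q = 22.4, P = 260 − 3·22.4 = 192.8.
Competitive equilibrium sets price equal to marginal cost: 260 − 3Q = 92 + 1.5Q, so Q = 112/3 and P = 148.
Ratio Q_m/Q_c = 22.4/(112/3) = 0.6.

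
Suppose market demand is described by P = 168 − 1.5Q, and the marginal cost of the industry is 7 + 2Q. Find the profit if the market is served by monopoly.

A monopolist chooses Q where MR = MC. MR = 168 − 3Q; setting this equal to 7 + 2Q gives Q = 32.2 and P = 119.7.
Profit = 119.7·32.2 − (7·32.2 + ½·2·32.2²) = 2592.1.

Profit = 2592.1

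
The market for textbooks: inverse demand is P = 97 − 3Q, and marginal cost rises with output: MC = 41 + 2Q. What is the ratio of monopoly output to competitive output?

Monopoly sets MR = MC: 97 − 6Q = 41 + 2Q ⇒ Q = 7, P = 97 − 3·7 = 76.
Competitive equilibrium sets price equal to marginal cost: 97 − 3Q = 41 + 2Q, so Q = 11.2 and P = 63.4.
Ratio Q_m/Q_c = 7/11.2 = 0.625.

Q_m/Q_c = 0.625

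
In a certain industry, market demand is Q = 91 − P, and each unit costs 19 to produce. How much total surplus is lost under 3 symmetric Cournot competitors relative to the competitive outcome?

Inverting demand: P = 91 − Q.
Under competition P = MC = 19, so Q = (91 − 19)/1 = 72.
In a 3-firm Cournot equilibrium, symmetry and the first-order condition give q = (91 − 19)/(4) = 18. So Q = 54 and P = 37.
DWL is the triangle between Q = 54 and Q = 72: ½·(72 − 54)·(37 − 19) = 162.

DWL = 162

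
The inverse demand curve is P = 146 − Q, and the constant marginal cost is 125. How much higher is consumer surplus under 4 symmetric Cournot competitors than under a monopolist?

Consumer surplus rises by 85.995

Monopoly sets MR = MC: 146 − 2Q = 125 ⇒ Q = 10.5, P = 146 − 10.5 = 135.5.
CS = ½·(146 − 135.5)·10.5 = 55.125.
Cournot with 4 identical firms: the symmetric best-response condition is 146 − 5q = 125. Each firm produces q = 4.2, total output Q = 16.8, price P = 129.2.
CS = ½·(146 − 129.2)·16.8 = 141.12.
Change in consumer surplus: 141.12 − 55.125 = 85.995.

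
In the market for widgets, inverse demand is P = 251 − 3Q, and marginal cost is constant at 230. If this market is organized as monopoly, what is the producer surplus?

Monopoly sets MR = MC: 251 − 6Q = 230 ⇒ Q = 3.5, P = 251 − 3·3.5 = 240.5.
PS = (240.5 − 230)·3.5 = 36.75.

PS = 36.75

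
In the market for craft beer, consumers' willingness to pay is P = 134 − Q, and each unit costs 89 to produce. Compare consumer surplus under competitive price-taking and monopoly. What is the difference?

Under competition P = MC = 89, so Q = (134 − 89)/1 = 45.
CS = ½·(134 − 89)·45 = 1012.5.
The monopolist equates marginal revenue to marginal cost: 134 − 2Q = 89, so Q = 22.5. From demand, P = 111.5.
CS = ½·(134 − 111.5)·22.5 = 253.125.
Change in consumer surplus: 253.125 − 1012.5 = −759.375.

CS falls by 759.375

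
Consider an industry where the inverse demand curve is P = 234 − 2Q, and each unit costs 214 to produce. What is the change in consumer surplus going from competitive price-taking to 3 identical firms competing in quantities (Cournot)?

CS falls by 43.75

Competitive firms price at marginal cost: P = 214, giving Q = 10.
CS = ½·(234 − 214)·10 = 100.
Cournot with 3 identical firms: the symmetric best-response condition is 234 − 8q = 214. Each firm produces q = 2.5, total output Q = 7.5, price P = 219.
CS = ½·(234 − 219)·7.5 = 56.25.
Change in consumer surplus: 56.25 − 100 = −43.75.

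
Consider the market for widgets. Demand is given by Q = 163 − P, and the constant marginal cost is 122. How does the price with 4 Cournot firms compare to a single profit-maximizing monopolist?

Cournot: P = 130.2; Monopoly: P = 142.5

Inverting demand: P = 163 − Q.
Cournot with 4 identical firms: the symmetric best-response condition is 163 − 5q = 122. Each firm produces q = 8.2, total output Q = 32.8, price P = 130.2.
The monopolist equates marginal revenue to marginal cost: 163 − 2Q = 122, so Q = 20.5. From demand, P = 142.5.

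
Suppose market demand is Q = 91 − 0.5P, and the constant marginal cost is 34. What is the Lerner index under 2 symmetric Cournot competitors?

Lerner index = 0.592

Inverting demand: P = 182 − 2Q.
With 2 symmetric Cournot firms, each firm's FOC gives 182 − 6q = 34, so q = 74/3, Q = 2·74/3 = 148/3, and P = 250/3.
Lerner index = (P − MC)/P = (250/3 − 34)/(250/3) = 0.592.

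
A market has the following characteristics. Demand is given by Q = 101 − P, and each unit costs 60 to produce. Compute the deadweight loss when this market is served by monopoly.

Inverting demand: P = 101 − Q.
Perfect competition: P = MC = 60, so 101 − Q = 60 and Q = 41.
The monopolist equates marginal revenue to marginal cost: 101 − 2Q = 60, so Q = 20.5. From demand, P = 80.5.
DWL is the triangle between Q = 20.5 and Q = 41: ½·(41 − 20.5)·(80.5 − 60) = 210.125.

DWL = 210.125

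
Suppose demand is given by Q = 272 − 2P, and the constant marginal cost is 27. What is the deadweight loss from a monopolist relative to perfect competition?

Inverting demand: P = 136 − 0.5Q.
Perfect competition: P = MC = 27, so 136 − 0.5Q = 27 and Q = 218.
Monopoly sets MR = MC: 136 − Q = 27 ⇒ Q = 109, P = 136 − 0.5·109 = 81.5.
DWL is the triangle between Q = 109 and Q = 218: ½·(218 − 109)·(81.5 − 27) = 2970.25.

DWL = 2970.25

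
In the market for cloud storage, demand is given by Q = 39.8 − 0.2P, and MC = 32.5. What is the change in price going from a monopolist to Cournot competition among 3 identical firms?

Inverting demand: P = 199 − 5Q.
The monopolist equates marginal revenue to marginal cost: 199 − 10Q = 32.5, so Q = 16.65. From demand, P = 115.75.
In a 3-firm Cournot equilibrium, symmetry and the first-order condition give q = (199 − 32.5)/(20) = 8.325. So Q = 24.975 and P = 74.125.
Change in price: 74.125 − 115.75 = −41.625.

Price falls by 41.625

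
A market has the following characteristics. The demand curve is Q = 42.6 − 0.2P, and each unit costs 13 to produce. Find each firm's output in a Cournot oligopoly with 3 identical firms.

q_i = 10

Inverting demand: P = 213 − 5Q.
In a 3-firm Cournot equilibrium, symmetry and the first-order condition give q = (213 − 13)/(20) = 10. So Q = 30 and P = 63.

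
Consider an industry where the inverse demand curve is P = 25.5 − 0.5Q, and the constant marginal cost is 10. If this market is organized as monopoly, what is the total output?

Q = 15.5

Monopoly sets MR = MC: 25.5 − Q = 10 ⇒ Q = 15.5, P = 25.5 − 0.5·15.5 = 17.75.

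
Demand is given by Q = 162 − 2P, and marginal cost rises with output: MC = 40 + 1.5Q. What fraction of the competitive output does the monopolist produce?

Inverting demand: P = 81 − 0.5Q.
The monopolist equates marginal revenue to marginal cost: 81 − Q = 40 + 1.5Q, so Q = 16.4. From demand, P = 72.8.
Under competition P = MC: 81 − 0.5Q = 40 + 1.5Q ⇒ Q = 20.5, P = 70.75.
Ratio Q_m/Q_c = 16.4/20.5 = 0.8.

Q_m/Q_c = 0.8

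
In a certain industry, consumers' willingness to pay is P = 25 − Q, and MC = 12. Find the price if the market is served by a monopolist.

P = 18.5

A monopolist chooses Q where MR = MC. MR = 25 − 2Q; setting this equal to 12 gives Q = 6.5 and P = 18.5.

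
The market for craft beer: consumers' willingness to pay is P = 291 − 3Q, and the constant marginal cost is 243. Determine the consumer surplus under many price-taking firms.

CS = 384

Perfect competition: P = MC = 243, so 291 − 3Q = 243 and Q = 16.
CS = ½·(291 − 243)·16 = 384.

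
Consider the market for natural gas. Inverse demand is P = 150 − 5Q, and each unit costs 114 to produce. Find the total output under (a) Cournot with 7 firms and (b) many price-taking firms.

Cournot: Q = 6.3; Competition: Q = 7.2

Cournot with 7 identical firms: the symmetric best-response condition is 150 − 40q = 114. Each firm produces q = 0.9, total output Q = 6.3, price P = 118.5.
Competitive firms price at marginal cost: P = 114, giving Q = 7.2.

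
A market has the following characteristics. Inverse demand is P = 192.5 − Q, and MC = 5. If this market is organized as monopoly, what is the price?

Monopoly sets MR = MC: 192.5 − 2Q = 5 ⇒ Q = 93.75, P = 192.5 − 93.75 = 98.75.

P = 98.75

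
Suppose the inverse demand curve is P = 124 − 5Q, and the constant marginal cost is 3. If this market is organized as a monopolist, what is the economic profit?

Profit = 732.05

A monopolist chooses Q where MR = MC. MR = 124 − 10Q; setting this equal to 3 gives Q = 12.1 and P = 63.5.
Profit = (63.5 − 3)·12.1 = 732.05.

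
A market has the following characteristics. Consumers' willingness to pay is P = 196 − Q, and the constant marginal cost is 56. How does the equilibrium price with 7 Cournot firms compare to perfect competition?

Cournot: P = 73.5; Competition: P = 56

Cournot with 7 identical firms: the symmetric best-response condition is 196 − 8q = 56. Each firm produces q = 17.5, total output Q = 122.5, price P = 73.5.
Under competition P = MC = 56, so Q = (196 − 56)/1 = 140.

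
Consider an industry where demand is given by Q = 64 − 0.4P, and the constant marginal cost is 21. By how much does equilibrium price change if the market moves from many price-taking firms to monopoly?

P rises by 69.5

Inverting demand: P = 160 − 2.5Q.
Perfect competition: P = MC = 21, so 160 − 2.5Q = 21 and Q = 55.6.
Monopoly sets MR = MC: 160 − 5Q = 21 ⇒ Q = 27.8, P = 160 − 2.5·27.8 = 90.5.
Change in equilibrium price: 90.5 − 21 = 69.5.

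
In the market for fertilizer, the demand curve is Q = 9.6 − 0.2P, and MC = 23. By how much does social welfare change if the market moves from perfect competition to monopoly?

Inverting demand: P = 48 − 5Q.
Perfect competition: P = MC = 23, so 48 − 5Q = 23 and Q = 5.
CS = ½·(48 − 23)·5 = 62.5; PS = (23 − 23)·5 = 0; TS = 62.5.
Monopoly sets MR = MC: 48 − 10Q = 23 ⇒ Q = 2.5, P = 48 − 5·2.5 = 35.5.
CS = ½·(48 − 35.5)·2.5 = 15.625; PS = (35.5 − 23)·2.5 = 31.25; TS = 46.875.
Change in social welfare: 46.875 − 62.5 = −15.625.

TS falls by 15.625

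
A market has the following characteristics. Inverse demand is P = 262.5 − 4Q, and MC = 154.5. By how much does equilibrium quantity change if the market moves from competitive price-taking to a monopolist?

Equilibrium quantity falls by 13.5

Perfect competition: P = MC = 154.5, so 262.5 − 4Q = 154.5 and Q = 27.
A monopolist chooses Q where MR = MC. MR = 262.5 − 8Q; setting this equal to 154.5 gives Q = 13.5 and P = 208.5.
Change in equilibrium quantity: 13.5 − 27 = −13.5.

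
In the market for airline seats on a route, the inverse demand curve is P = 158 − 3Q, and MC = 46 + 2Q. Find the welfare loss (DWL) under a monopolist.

DWL = 176.4

Competitive equilibrium sets price equal to marginal cost: 158 − 3Q = 46 + 2Q, so Q = 22.4 and P = 90.8.
A monopolist chooses Q where MR = MC. MR = 158 − 6Q; setting this equal to 46 + 2Q gives Q = 14 and P = 116.
CS = ½·(158 − 90.8)·22.4 = 752.64; PS = (90.8·22.4 − 46·22.4 − ½·2·22.4²) = 501.76; TS = 1254.4.
CS = ½·(158 − 116)·14 = 294; PS = (116·14 − 46·14 − ½·2·14²) = 784; TS = 1078.
DWL = 1254.4 − 1078 = 176.4.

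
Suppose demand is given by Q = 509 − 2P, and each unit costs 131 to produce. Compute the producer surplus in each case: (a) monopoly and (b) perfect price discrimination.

Monopoly: PS = 7626.125; Perfect PD: PS = 15252.25

Inverting demand: P = 254.5 − 0.5Q.
The monopolist equates marginal revenue to marginal cost: 254.5 − Q = 131, so Q = 123.5. From demand, P = 192.75.
PS = (192.75 − 131)·123.5 = 7626.125.
With perfect price discrimination, output is the efficient level Q = 247 (where demand meets MC), but every buyer pays their willingness to pay: CS = 0 and PS = total surplus.
PS = ½·(254.5 − 131)·247 = 15252.25.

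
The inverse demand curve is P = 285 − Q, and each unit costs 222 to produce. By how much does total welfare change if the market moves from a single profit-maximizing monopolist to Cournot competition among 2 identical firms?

TS rises by 275.625

Monopoly sets MR = MC: 285 − 2Q = 222 ⇒ Q = 31.5, P = 285 − 31.5 = 253.5.
CS = ½·(285 − 253.5)·31.5 = 496.125; PS = (253.5 − 222)·31.5 = 992.25; TS = 1488.375.
With 2 symmetric Cournot firms, each firm's FOC gives 285 − 3q = 222, so q = 21, Q = 2·21 = 42, and P = 243.
CS = ½·(285 − 243)·42 = 882; PS = (243 − 222)·42 = 882; TS = 1764.
Change in total welfare: 1764 − 1488.375 = 275.625.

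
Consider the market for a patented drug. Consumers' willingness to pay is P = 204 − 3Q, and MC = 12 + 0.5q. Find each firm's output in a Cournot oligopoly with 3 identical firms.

q_i = 15.36

Cournot with 3 identical firms: the symmetric best-response condition is 204 − 12q = 12 + 0.5q. Each firm produces q = 15.36, total output Q = 46.08, price P = 65.76.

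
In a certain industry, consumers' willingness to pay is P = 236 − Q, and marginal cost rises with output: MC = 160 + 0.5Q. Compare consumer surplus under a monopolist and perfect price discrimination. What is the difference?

Monopoly sets MR = MC: 236 − 2Q = 160 + 0.5Q ⇒ Q = 30.4, P = 236 − 30.4 = 205.6.
CS = ½·(236 − 205.6)·30.4 = 462.08.
Under first-degree price discrimination the firm charges each unit its demand price and produces up to where P = MC, i.e. Q = 152/3. Consumer surplus is zero; producer surplus equals total surplus.
CS = 0.
Change in consumer surplus: 0 − 462.08 = −462.08.

CS falls by 462.08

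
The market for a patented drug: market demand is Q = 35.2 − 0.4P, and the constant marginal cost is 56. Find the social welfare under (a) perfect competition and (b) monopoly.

Competition: TS = 204.8; Monopoly: TS = 153.6

Inverting demand: P = 88 − 2.5Q.
Under competition P = MC = 56, so Q = (88 − 56)/2.5 = 12.8.
CS = ½·(88 − 56)·12.8 = 204.8; PS = (56 − 56)·12.8 = 0; TS = 204.8.
A monopolist chooses Q where MR = MC. MR = 88 − 5Q; setting this equal to 56 gives Q = 6.4 and P = 72.
CS = ½·(88 − 72)·6.4 = 51.2; PS = (72 − 56)·6.4 = 102.4; TS = 153.6.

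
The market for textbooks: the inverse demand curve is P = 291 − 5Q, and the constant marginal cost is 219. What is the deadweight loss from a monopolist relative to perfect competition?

Competitive firms price at marginal cost: P = 219, giving Q = 14.4.
The monopolist equates marginal revenue to marginal cost: 291 − 10Q = 219, so Q = 7.2. From demand, P = 255.
DWL is the triangle between Q = 7.2 and Q = 14.4: ½·(14.4 − 7.2)·(255 − 219) = 129.6.

DWL = 129.6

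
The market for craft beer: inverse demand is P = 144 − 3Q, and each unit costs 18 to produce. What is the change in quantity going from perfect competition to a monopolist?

Under competition P = MC = 18, so Q = (144 − 18)/3 = 42.
A monopolist chooses Q where MR = MC. MR = 144 − 6Q; setting this equal to 18 gives Q = 21 and P = 81.
Change in quantity: 21 − 42 = −21.

Q falls by 21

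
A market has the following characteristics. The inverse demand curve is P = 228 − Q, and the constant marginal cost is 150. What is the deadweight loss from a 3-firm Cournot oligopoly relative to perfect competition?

DWL = 190.125

Under competition P = MC = 150, so Q = (228 − 150)/1 = 78.
In a 3-firm Cournot equilibrium, symmetry and the first-order condition give q = (228 − 150)/(4) = 19.5. So Q = 58.5 and P = 169.5.
DWL is the triangle between Q = 58.5 and Q = 78: ½·(78 − 58.5)·(169.5 − 150) = 190.125.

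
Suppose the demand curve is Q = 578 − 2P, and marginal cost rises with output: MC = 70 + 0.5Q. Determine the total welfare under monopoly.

TS = 21316

Inverting demand: P = 289 − 0.5Q.
Monopoly sets MR = MC: 289 − Q = 70 + 0.5Q ⇒ Q = 146, P = 289 − 0.5·146 = 216.
CS = ½·(289 − 216)·146 = 5329; PS = (216·146 − 70·146 − ½·0.5·146²) = 15987; TS = 21316.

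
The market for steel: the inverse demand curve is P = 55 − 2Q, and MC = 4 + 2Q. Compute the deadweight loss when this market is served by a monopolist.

DWL = 36.125

Competitive equilibrium sets price equal to marginal cost: 55 − 2Q = 4 + 2Q, so Q = 12.75 and P = 29.5.
A monopolist chooses Q where MR = MC. MR = 55 − 4Q; setting this equal to 4 + 2Q gives Q = 8.5 and P = 38.
CS = ½·(55 − 29.5)·12.75 = 2601/16; PS = (29.5·12.75 − 4·12.75 − ½·2·12.75²) = 2601/16; TS = 325.125.
CS = ½·(55 − 38)·8.5 = 72.25; PS = (38·8.5 − 4·8.5 − ½·2·8.5²) = 216.75; TS = 289.
DWL = 325.125 − 289 = 36.125.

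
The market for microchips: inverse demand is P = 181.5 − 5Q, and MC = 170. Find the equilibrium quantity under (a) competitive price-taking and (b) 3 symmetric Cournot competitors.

Under competition P = MC = 170, so Q = (181.5 − 170)/5 = 2.3.
In a 3-firm Cournot equilibrium, symmetry and the first-order condition give q = (181.5 − 170)/(20) = 0.575. So Q = 1.725 and P = 172.875.

Competition: Q = 2.3; Cournot: Q = 1.725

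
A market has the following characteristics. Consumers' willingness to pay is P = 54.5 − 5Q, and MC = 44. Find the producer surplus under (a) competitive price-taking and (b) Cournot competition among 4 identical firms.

Competitive firms price at marginal cost: P = 44, giving Q = 2.1.
PS = (44 − 44)·2.1 = 0.
Cournot with 4 identical firms: the symmetric best-response condition is 54.5 − 25q = 44. Each firm produces q = 0.42, total output Q = 1.68, price P = 46.1.
PS = (46.1 − 44)·1.68 = 3.528.

Competition: PS = 0; Cournot: PS = 3.528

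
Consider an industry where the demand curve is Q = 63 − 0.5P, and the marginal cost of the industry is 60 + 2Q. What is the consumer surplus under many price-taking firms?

Inverting demand: P = 126 − 2Q.
Competitive equilibrium sets price equal to marginal cost: 126 − 2Q = 60 + 2Q, so Q = 16.5 and P = 93.
CS = ½·(126 − 93)·16.5 = 272.25.

CS = 272.25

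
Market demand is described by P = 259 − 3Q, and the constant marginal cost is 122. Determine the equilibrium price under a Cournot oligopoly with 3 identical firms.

Cournot with 3 identical firms: the symmetric best-response condition is 259 − 12q = 122. Each firm produces q = 137/12, total output Q = 34.25, price P = 156.25.

P = 156.25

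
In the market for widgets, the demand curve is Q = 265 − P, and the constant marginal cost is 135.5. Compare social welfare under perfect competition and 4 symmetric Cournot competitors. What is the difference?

Inverting demand: P = 265 − Q.
Competitive firms price at marginal cost: P = 135.5, giving Q = 129.5.
CS = ½·(265 − 135.5)·129.5 = 8385.125; PS = (135.5 − 135.5)·129.5 = 0; TS = 8385.125.
In a 4-firm Cournot equilibrium, symmetry and the first-order condition give q = (265 − 135.5)/(5) = 25.9. So Q = 103.6 and P = 161.4.
CS = ½·(265 − 161.4)·103.6 = 5366.48; PS = (161.4 − 135.5)·103.6 = 2683.24; TS = 8049.72.
Change in social welfare: 8049.72 − 8385.125 = −335.405.

TS falls by 335.405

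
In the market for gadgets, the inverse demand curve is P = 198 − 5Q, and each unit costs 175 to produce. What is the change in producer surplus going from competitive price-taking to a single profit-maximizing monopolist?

Producer surplus rises by 26.45

Under competition P = MC = 175, so Q = (198 − 175)/5 = 4.6.
PS = (175 − 175)·4.6 = 0.
Monopoly sets MR = MC: 198 − 10Q = 175 ⇒ Q = 2.3, P = 198 − 5·2.3 = 186.5.
PS = (186.5 − 175)·2.3 = 26.45.
Change in producer surplus: 26.45 − 0 = 26.45.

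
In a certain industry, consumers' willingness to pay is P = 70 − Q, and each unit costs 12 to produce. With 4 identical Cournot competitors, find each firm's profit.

In a 4-firm Cournot equilibrium, symmetry and the first-order condition give q = (70 − 12)/(5) = 11.6. So Q = 46.4 and P = 23.6.
Each firm's profit = (23.6 − 12)·11.6 = 134.56.

π_i = 134.56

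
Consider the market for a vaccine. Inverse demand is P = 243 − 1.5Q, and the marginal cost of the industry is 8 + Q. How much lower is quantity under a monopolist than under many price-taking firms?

Competitive equilibrium sets price equal to marginal cost: 243 − 1.5Q = 8 + Q, so Q = 94 and P = 102.
Monopoly sets MR = MC: 243 − 3Q = 8 + Q ⇒ Q = 58.75, P = 243 − 1.5·58.75 = 154.875.
Change in quantity: 58.75 − 94 = −35.25.

Quantity falls by 35.25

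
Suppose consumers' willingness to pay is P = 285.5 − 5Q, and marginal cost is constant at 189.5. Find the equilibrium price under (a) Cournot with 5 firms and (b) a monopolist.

Cournot: P = 205.5; Monopoly: P = 237.5

With 5 symmetric Cournot firms, each firm's FOC gives 285.5 − 30q = 189.5, so q = 3.2, Q = 5·3.2 = 16, and P = 205.5.
The monopolist equates marginal revenue to marginal cost: 285.5 − 10Q = 189.5, so Q = 9.6. From demand, P = 237.5.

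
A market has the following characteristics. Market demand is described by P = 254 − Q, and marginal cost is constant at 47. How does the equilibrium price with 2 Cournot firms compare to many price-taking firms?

In a 2-firm Cournot equilibrium, symmetry and the first-order condition give q = (254 − 47)/(3) = 69. So Q = 138 and P = 116.
Under competition P = MC = 47, so Q = (254 − 47)/1 = 207.

Cournot: P = 116; Competition: P = 47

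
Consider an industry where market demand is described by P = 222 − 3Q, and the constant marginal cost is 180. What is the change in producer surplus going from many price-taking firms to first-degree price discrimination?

Perfect competition: P = MC = 180, so 222 − 3Q = 180 and Q = 14.
PS = (180 − 180)·14 = 0.
With perfect price discrimination, output is the efficient level Q = 14 (where demand meets MC), but every buyer pays their willingness to pay: CS = 0 and PS = total surplus.
PS = ½·(222 − 180)·14 = 294.
Change in producer surplus: 294 − 0 = 294.

Producer surplus rises by 294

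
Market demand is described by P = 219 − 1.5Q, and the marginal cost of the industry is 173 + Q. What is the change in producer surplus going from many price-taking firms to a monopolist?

Producer surplus rises by 95.22

Under competition P = MC: 219 − 1.5Q = 173 + Q ⇒ Q = 18.4, P = 191.4.
PS = P·Q − VC(Q) = 191.4·18.4 − (173·18.4 + ½·1·18.4²) = 169.28.
Monopoly sets MR = MC: 219 − 3Q = 173 + Q ⇒ Q = 11.5, P = 219 − 1.5·11.5 = 201.75.
PS = P·Q − VC(Q) = 201.75·11.5 − (173·11.5 + ½·1·11.5²) = 264.5.
Change in producer surplus: 264.5 − 169.28 = 95.22.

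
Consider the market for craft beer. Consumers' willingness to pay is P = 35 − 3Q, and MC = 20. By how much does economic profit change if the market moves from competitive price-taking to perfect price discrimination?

π rises by 37.5

Perfect competition: P = MC = 20, so 35 − 3Q = 20 and Q = 5.
Profit = (20 − 20)·5 = 0.
A perfectly discriminating monopolist sells every unit with P(Q) ≥ MC(Q), so output equals the competitive quantity Q = 5. Each buyer pays their reservation price, so CS = 0 and the firm captures all surplus.
PS equals the full surplus area, 37.5. Profit = 37.5 = 37.5.
Change in economic profit: 37.5 − 0 = 37.5.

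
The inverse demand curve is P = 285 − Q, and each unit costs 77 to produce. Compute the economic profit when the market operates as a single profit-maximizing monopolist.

Monopoly sets MR = MC: 285 − 2Q = 77 ⇒ Q = 104, P = 285 − 104 = 181.
Profit = (181 − 77)·104 = 10816.

Profit = 10816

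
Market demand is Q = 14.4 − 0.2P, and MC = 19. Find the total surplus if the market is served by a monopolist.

TS = 210.675

Inverting demand: P = 72 − 5Q.
The monopolist equates marginal revenue to marginal cost: 72 − 10Q = 19, so Q = 5.3. From demand, P = 45.5.
CS = ½·(72 − 45.5)·5.3 = 70.225; PS = (45.5 − 19)·5.3 = 140.45; TS = 210.675.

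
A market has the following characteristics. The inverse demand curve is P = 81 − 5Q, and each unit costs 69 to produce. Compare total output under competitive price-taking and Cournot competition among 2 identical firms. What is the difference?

Perfect competition: P = MC = 69, so 81 − 5Q = 69 and Q = 2.4.
Cournot with 2 identical firms: the symmetric best-response condition is 81 − 15q = 69. Each firm produces q = 0.8, total output Q = 1.6, price P = 73.
Change in total output: 1.6 − 2.4 = −0.8.

Total output falls by 0.8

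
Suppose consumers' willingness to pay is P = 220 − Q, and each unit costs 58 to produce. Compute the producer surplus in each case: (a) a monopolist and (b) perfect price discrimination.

Monopoly: PS = 6561; Perfect PD: PS = 13122

A monopolist chooses Q where MR = MC. MR = 220 − 2Q; setting this equal to 58 gives Q = 81 and P = 139.
PS = (139 − 58)·81 = 6561.
A perfectly discriminating monopolist sells every unit with P(Q) ≥ MC(Q), so output equals the competitive quantity Q = 162. Each buyer pays their reservation price, so CS = 0 and the firm captures all surplus.
PS = ½·(220 − 58)·162 = 13122.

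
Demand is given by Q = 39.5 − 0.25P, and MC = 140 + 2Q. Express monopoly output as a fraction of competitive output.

Q_m/Q_c = 0.6

Inverting demand: P = 158 − 4Q.
A monopolist chooses Q where MR = MC. MR = 158 − 8Q; setting this equal to 140 + 2Q gives Q = 1.8 and P = 150.8.
Under competition P = MC: 158 − 4Q = 140 + 2Q ⇒ Q = 3, P = 146.
Ratio Q_m/Q_c = 1.8/3 = 0.6.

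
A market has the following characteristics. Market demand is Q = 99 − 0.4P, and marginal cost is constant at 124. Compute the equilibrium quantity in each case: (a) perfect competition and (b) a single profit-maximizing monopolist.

Competition: Q = 49.4; Monopoly: Q = 24.7

Inverting demand: P = 247.5 − 2.5Q.
Under competition P = MC = 124, so Q = (247.5 − 124)/2.5 = 49.4.
A monopolist chooses Q where MR = MC. MR = 247.5 − 5Q; setting this equal to 124 gives Q = 24.7 and P = 185.75.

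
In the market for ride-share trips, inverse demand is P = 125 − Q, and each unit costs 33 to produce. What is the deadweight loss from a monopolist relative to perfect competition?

Perfect competition: P = MC = 33, so 125 − Q = 33 and Q = 92.
A monopolist chooses Q where MR = MC. MR = 125 − 2Q; setting this equal to 33 gives Q = 46 and P = 79.
DWL is the triangle between Q = 46 and Q = 92: ½·(92 − 46)·(79 − 33) = 1058.

DWL = 1058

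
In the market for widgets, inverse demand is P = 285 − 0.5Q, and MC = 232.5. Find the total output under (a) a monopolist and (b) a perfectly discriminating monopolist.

Monopoly sets MR = MC: 285 − Q = 232.5 ⇒ Q = 52.5, P = 285 − 0.5·52.5 = 258.75.
Under first-degree price discrimination the firm charges each unit its demand price and produces up to where P = MC, i.e. Q = 105. Consumer surplus is zero; producer surplus equals total surplus.

Monopoly: Q = 52.5; Perfect PD: Q = 105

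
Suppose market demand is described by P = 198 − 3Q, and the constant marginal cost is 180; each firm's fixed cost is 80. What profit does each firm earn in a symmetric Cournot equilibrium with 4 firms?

With 4 symmetric Cournot firms, each firm's FOC gives 198 − 15q = 180, so q = 1.2, Q = 4·1.2 = 4.8, and P = 183.6.
Each firm's profit = (183.6 − 180)·1.2 − 80 = −75.68.

π_i = −75.68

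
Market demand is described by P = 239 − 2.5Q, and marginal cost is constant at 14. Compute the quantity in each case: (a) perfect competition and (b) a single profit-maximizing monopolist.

Under competition P = MC = 14, so Q = (239 − 14)/2.5 = 90.
The monopolist equates marginal revenue to marginal cost: 239 − 5Q = 14, so Q = 45. From demand, P = 126.5.

Competition: Q = 90; Monopoly: Q = 45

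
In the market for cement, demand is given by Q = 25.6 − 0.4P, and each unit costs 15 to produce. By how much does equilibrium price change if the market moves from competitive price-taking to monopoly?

Equilibrium price rises by 24.5

Inverting demand: P = 64 − 2.5Q.
Competitive firms price at marginal cost: P = 15, giving Q = 19.6.
The monopolist equates marginal revenue to marginal cost: 64 − 5Q = 15, so Q = 9.8. From demand, P = 39.5.
Change in equilibrium price: 39.5 − 15 = 24.5.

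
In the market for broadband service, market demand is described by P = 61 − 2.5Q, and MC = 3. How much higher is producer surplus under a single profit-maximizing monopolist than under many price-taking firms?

Producer surplus rises by 336.4

Perfect competition: P = MC = 3, so 61 − 2.5Q = 3 and Q = 23.2.
PS = (3 − 3)·23.2 = 0.
The monopolist equates marginal revenue to marginal cost: 61 − 5Q = 3, so Q = 11.6. From demand, P = 32.
PS = (32 − 3)·11.6 = 336.4.
Change in producer surplus: 336.4 − 0 = 336.4.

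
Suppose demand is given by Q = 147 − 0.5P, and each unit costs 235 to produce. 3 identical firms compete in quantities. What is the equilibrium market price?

P = 249.75

Inverting demand: P = 294 − 2Q.
In a 3-firm Cournot equilibrium, symmetry and the first-order condition give q = (294 − 235)/(8) = 7.375. So Q = 22.125 and P = 249.75.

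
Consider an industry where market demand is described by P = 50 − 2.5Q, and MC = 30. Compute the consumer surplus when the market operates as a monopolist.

CS = 20

A monopolist chooses Q where MR = MC. MR = 50 − 5Q; setting this equal to 30 gives Q = 4 and P = 40.
CS = ½·(50 − 40)·4 = 20.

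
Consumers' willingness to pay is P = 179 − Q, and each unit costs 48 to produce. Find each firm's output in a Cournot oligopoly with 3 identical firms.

Cournot with 3 identical firms: the symmetric best-response condition is 179 − 4q = 48. Each firm produces q = 32.75, total output Q = 98.25, price P = 80.75.

q_i = 32.75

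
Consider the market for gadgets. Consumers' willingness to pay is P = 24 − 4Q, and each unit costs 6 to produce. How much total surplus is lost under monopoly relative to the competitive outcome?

Competitive firms price at marginal cost: P = 6, giving Q = 4.5.
A monopolist chooses Q where MR = MC. MR = 24 − 8Q; setting this equal to 6 gives Q = 2.25 and P = 15.
DWL is the triangle between Q = 2.25 and Q = 4.5: ½·(4.5 − 2.25)·(15 − 6) = 10.125.

DWL = 10.125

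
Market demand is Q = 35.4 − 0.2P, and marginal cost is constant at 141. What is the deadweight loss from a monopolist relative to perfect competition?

Inverting demand: P = 177 − 5Q.
Under competition P = MC = 141, so Q = (177 − 141)/5 = 7.2.
The monopolist equates marginal revenue to marginal cost: 177 − 10Q = 141, so Q = 3.6. From demand, P = 159.
DWL is the triangle between Q = 3.6 and Q = 7.2: ½·(7.2 − 3.6)·(159 − 141) = 32.4.

DWL = 32.4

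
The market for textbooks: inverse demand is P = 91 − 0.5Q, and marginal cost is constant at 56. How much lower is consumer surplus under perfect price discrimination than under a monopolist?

Consumer surplus falls by 306.25

A monopolist chooses Q where MR = MC. MR = 91 − Q; setting this equal to 56 gives Q = 35 and P = 73.5.
CS = ½·(91 − 73.5)·35 = 306.25.
A perfectly discriminating monopolist sells every unit with P(Q) ≥ MC(Q), so output equals the competitive quantity Q = 70. Each buyer pays their reservation price, so CS = 0 and the firm captures all surplus.
CS = 0.
Change in consumer surplus: 0 − 306.25 = −306.25.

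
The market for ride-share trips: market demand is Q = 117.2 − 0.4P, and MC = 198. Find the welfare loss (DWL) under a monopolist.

Inverting demand: P = 293 − 2.5Q.
Under competition P = MC = 198, so Q = (293 − 198)/2.5 = 38.
A monopolist chooses Q where MR = MC. MR = 293 − 5Q; setting this equal to 198 gives Q = 19 and P = 245.5.
DWL is the triangle between Q = 19 and Q = 38: ½·(38 − 19)·(245.5 − 198) = 451.25.

DWL = 451.25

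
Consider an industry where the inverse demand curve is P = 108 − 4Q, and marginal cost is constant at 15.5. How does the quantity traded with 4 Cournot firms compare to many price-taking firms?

In a 4-firm Cournot equilibrium, symmetry and the first-order condition give q = (108 − 15.5)/(20) = 4.625. So Q = 18.5 and P = 34.
Under competition P = MC = 15.5, so Q = (108 − 15.5)/4 = 23.125.

Cournot: Q = 18.5; Competition: Q = 23.125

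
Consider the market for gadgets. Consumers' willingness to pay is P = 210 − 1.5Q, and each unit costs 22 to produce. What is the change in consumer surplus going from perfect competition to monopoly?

CS falls by 8836

Competitive firms price at marginal cost: P = 22, giving Q = 376/3.
CS = ½·(210 − 22)·376/3 = 35344/3.
A monopolist chooses Q where MR = MC. MR = 210 − 3Q; setting this equal to 22 gives Q = 188/3 and P = 116.
CS = ½·(210 − 116)·188/3 = 8836/3.
Change in consumer surplus: 8836/3 − 35344/3 = −8836.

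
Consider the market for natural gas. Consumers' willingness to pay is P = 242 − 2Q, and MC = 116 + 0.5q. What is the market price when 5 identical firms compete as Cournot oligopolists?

P = 141.2

In a 5-firm Cournot equilibrium, symmetry and the first-order condition give q = (242 − 116)/(12.5) = 10.08. So Q = 50.4 and P = 141.2.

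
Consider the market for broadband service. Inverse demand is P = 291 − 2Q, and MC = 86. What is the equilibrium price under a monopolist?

P = 188.5

The monopolist equates marginal revenue to marginal cost: 291 − 4Q = 86, so Q = 51.25. From demand, P = 188.5.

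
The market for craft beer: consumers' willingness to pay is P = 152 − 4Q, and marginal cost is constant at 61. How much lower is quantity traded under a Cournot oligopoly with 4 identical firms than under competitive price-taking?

Competitive firms price at marginal cost: P = 61, giving Q = 22.75.
With 4 symmetric Cournot firms, each firm's FOC gives 152 − 20q = 61, so q = 4.55, Q = 4·4.55 = 18.2, and P = 79.2.
Change in quantity traded: 18.2 − 22.75 = −4.55.

Q falls by 4.55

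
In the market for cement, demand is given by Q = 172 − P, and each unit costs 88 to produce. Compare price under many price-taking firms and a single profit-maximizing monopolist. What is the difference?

Inverting demand: P = 172 − Q.
Under competition P = MC = 88, so Q = (172 − 88)/1 = 84.
Monopoly sets MR = MC: 172 − 2Q = 88 ⇒ Q = 42, P = 172 − 42 = 130.
Change in price: 130 − 88 = 42.

Price rises by 42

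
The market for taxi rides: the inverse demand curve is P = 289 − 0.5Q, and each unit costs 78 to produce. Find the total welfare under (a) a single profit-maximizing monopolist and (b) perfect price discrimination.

Monopoly: TS = 33390.75; Perfect PD: TS = 44521

The monopolist equates marginal revenue to marginal cost: 289 − Q = 78, so Q = 211. From demand, P = 183.5.
CS = ½·(289 − 183.5)·211 = 11130.25; PS = (183.5 − 78)·211 = 22260.5; TS = 33390.75.
A perfectly discriminating monopolist sells every unit with P(Q) ≥ MC(Q), so output equals the competitive quantity Q = 422. Each buyer pays their reservation price, so CS = 0 and the firm captures all surplus.
TS = 44521 (equal to competitive TS).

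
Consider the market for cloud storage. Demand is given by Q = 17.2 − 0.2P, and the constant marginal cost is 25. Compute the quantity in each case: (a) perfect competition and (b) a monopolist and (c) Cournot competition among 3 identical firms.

Competition: Q = 12.2; Monopoly: Q = 6.1; Cournot: Q = 9.15

Inverting demand: P = 86 − 5Q.
Under competition P = MC = 25, so Q = (86 − 25)/5 = 12.2.
A monopolist chooses Q where MR = MC. MR = 86 − 10Q; setting this equal to 25 gives Q = 6.1 and P = 55.5.
Cournot with 3 identical firms: the symmetric best-response condition is 86 − 20q = 25. Each firm produces q = 3.05, total output Q = 9.15, price P = 40.25.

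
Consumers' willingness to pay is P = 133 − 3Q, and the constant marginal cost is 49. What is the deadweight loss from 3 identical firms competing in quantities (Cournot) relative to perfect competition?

DWL = 73.5

Competitive firms price at marginal cost: P = 49, giving Q = 28.
In a 3-firm Cournot equilibrium, symmetry and the first-order condition give q = (133 − 49)/(12) = 7. So Q = 21 and P = 70.
DWL is the triangle between Q = 21 and Q = 28: ½·(28 − 21)·(70 − 49) = 73.5.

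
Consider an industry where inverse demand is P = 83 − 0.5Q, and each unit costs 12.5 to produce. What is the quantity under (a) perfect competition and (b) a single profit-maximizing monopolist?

Perfect competition: P = MC = 12.5, so 83 − 0.5Q = 12.5 and Q = 141.
The monopolist equates marginal revenue to marginal cost: 83 − Q = 12.5, so Q = 70.5. From demand, P = 47.75.

Competition: Q = 141; Monopoly: Q = 70.5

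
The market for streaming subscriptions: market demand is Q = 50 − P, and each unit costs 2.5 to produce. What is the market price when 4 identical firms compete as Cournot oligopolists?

P = 12

Inverting demand: P = 50 − Q.
Cournot with 4 identical firms: the symmetric best-response condition is 50 − 5q = 2.5. Each firm produces q = 9.5, total output Q = 38, price P = 12.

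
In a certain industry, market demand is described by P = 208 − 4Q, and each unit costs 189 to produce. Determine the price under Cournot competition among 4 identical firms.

With 4 symmetric Cournot firms, each firm's FOC gives 208 − 20q = 189, so q = 0.95, Q = 4·0.95 = 3.8, and P = 192.8.

P = 192.8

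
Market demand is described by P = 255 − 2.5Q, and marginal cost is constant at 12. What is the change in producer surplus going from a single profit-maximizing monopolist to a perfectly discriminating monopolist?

The monopolist equates marginal revenue to marginal cost: 255 − 5Q = 12, so Q = 48.6. From demand, P = 133.5.
PS = (133.5 − 12)·48.6 = 5904.9.
Under first-degree price discrimination the firm charges each unit its demand price and produces up to where P = MC, i.e. Q = 97.2. Consumer surplus is zero; producer surplus equals total surplus.
PS = ½·(255 − 12)·97.2 = 11809.8.
Change in producer surplus: 11809.8 − 5904.9 = 5904.9.

PS rises by 5904.9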